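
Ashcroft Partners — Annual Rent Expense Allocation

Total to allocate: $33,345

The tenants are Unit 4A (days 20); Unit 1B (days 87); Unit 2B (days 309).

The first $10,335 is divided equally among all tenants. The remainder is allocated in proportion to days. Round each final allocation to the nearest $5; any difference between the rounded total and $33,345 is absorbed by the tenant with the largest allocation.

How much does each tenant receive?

First tranche $10,335 split equally: $3,445 each.
Remainder $23,010 by days (total 416): Unit 4A 1,106.25 → $1,105; Unit 1B 4,812.19 → $4,810; Unit 2B 17,091.56 → $17,090.
Rounding difference +$5 on remainder applied to Unit 2B.
Totals: Unit 4A $3,445 + $1,105 = $4,550; Unit 1B $3,445 + $4,810 = $8,255; Unit 2B $3,445 + $17,095 = $20,540.

Unit 4A: $4,550 · Unit 1B: $8,255 · Unit 2B: $20,540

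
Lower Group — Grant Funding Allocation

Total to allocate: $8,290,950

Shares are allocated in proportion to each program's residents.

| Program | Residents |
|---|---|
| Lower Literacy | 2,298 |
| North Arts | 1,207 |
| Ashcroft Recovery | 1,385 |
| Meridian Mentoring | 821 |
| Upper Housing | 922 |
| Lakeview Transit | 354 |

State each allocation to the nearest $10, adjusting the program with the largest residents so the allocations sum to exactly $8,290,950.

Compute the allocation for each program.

Combined residents = 6,987.
Proportional shares: Lower Literacy 2,298/6,987 × $8,290,950 = 2,726,864.62; North Arts 1,207/6,987 × $8,290,950 = 1,432,256.57; Ashcroft Recovery 1,385/6,987 × $8,290,950 = 1,643,475.85; Meridian Mentoring 821/6,987 × $8,290,950 = 974,219.26; Upper Housing 922/6,987 × $8,290,950 = 1,094,068.40; Lakeview Transit 354/6,987 × $8,290,950 = 420,065.31.
After rounding ($10): Lower Literacy $2,726,860; North Arts $1,432,260; Ashcroft Recovery $1,643,480; Meridian Mentoring $974,220; Upper Housing $1,094,070; Lakeview Transit $420,070. Sum = $8,290,960.
Difference $8,290,950 − $8,290,960 = −$10 applied to largest residents (Lower Literacy): Lower Literacy becomes $2,726,850.

Lower Literacy: $2,726,850; North Arts: $1,432,260; Ashcroft Recovery: $1,643,480; Meridian Mentoring: $974,220; Upper Housing: $1,094,070; Lakeview Transit: $420,070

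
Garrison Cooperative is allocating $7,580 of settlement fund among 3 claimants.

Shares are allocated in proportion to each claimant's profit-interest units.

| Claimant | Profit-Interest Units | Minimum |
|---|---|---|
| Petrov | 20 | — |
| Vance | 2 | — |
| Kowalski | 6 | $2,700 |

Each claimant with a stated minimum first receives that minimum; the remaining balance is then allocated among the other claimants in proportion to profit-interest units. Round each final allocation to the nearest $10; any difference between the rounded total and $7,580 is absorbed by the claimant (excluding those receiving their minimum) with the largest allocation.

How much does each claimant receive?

Petrov: $4,440 · Vance: $440 · Kowalski: $2,700

Fund the minimums — Kowalski $2,700. Balance $4,880.
Balance split over remaining profit-interest units 22: Petrov 4,436.36 → $4,440; Vance 443.64 → $440.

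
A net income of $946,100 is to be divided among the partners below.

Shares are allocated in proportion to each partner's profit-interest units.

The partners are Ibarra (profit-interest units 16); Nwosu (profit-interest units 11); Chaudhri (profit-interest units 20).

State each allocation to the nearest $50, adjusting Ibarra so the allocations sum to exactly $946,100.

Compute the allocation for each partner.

Ibarra: $322,050; Nwosu: $221,450; Chaudhri: $402,600

Total profit-interest units = 47.
Raw shares: Ibarra 16/47 × $946,100 = 322,076.60; Nwosu 11/47 × $946,100 = 221,427.66; Chaudhri 20/47 × $946,100 = 402,595.74.
After rounding ($50): Ibarra $322,100; Nwosu $221,450; Chaudhri $402,600. Sum = $946,150.
Difference $946,100 − $946,150 = −$50 applied to Ibarra: Ibarra becomes $322,050.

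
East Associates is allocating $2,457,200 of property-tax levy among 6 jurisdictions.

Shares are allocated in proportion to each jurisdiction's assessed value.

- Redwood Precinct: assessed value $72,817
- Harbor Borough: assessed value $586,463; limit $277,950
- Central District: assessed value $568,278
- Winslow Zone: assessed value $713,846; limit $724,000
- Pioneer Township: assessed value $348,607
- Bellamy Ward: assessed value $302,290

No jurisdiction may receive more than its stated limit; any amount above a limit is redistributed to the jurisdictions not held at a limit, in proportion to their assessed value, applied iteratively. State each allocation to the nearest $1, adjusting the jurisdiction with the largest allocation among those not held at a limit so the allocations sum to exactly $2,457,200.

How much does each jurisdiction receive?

Redwood Precinct: $82,018; Harbor Borough: $277,950; Central District: $640,087; Winslow Zone: $724,000; Pioneer Township: $392,657; Bellamy Ward: $340,488

Total assessed value = 2,592,301.
Pro-rata shares before constraints: Redwood Precinct 69,022.05; Harbor Borough 555,898.75; Central District 538,661.48; Winslow Zone 676,643.03; Pioneer Township 330,438.91; Bellamy Ward 286,535.78.
Capped: Harbor Borough ($277,950); remaining pool $2,179,250 reallocated over remaining assessed value 2,005,838.
Capped: Winslow Zone ($724,000); remaining pool $1,455,250 reallocated over remaining assessed value 1,291,992.
Remaining shares: Redwood Precinct 82,018.26 → $82,018; Central District 640,086.44 → $640,086; Pioneer Township 392,657.49 → $392,657; Bellamy Ward 340,487.81 → $340,488.
Rounding difference +$1 applied to Central District → $640,087.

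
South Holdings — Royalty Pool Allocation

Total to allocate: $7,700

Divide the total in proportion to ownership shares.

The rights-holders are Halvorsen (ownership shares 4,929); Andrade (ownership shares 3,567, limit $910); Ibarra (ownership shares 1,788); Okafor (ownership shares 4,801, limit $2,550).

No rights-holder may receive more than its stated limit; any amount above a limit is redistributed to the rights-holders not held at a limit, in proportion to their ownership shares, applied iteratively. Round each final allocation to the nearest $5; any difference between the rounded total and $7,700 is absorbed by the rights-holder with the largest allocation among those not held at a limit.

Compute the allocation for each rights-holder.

Ownership shares total: 15,085.
Proportional shares (ignoring caps): Halvorsen 2,515.96; Andrade 1,820.74; Ibarra 912.67; Okafor 2,450.63.
Capped: Andrade ($910); balance $6,790 reallocated over remaining ownership shares 11,518.
Capped: Okafor ($2,550); balance $4,240 reallocated over remaining ownership shares 6,717.
Remaining shares: Halvorsen 3,111.35 → $3,110; Ibarra 1,128.65 → $1,130.

Halvorsen: $3,110; Andrade: $910; Ibarra: $1,130; Okafor: $2,550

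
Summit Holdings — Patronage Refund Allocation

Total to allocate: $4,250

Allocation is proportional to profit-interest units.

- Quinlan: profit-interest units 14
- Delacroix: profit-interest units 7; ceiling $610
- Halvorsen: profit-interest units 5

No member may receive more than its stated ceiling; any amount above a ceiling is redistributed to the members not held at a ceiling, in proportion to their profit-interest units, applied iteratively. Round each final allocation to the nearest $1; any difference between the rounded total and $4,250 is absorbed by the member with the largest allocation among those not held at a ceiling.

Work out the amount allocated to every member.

Quinlan: $2,682 | Delacroix: $610 | Halvorsen: $958

Total profit-interest units = 26.
Proportional shares (ignoring caps): Quinlan 2,288.46; Delacroix 1,144.23; Halvorsen 817.31.
Cap binds for Delacroix ($610); residual $3,640 reallocated over remaining profit-interest units 19.
Remaining shares: Quinlan 2,682.11 → $2,682; Halvorsen 957.89 → $958.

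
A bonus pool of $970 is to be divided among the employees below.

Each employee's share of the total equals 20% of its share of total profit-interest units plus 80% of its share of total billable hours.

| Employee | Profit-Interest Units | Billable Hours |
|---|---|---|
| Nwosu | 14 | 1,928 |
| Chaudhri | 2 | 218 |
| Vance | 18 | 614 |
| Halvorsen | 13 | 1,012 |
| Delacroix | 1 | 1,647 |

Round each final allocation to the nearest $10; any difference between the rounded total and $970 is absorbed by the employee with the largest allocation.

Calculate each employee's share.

Totals — profit-interest units 48, billable hours 5,419.
Combined weights (20% profit-interest units + 80% billable hours): Nwosu 0.3430; Chaudhri 0.0405; Vance 0.1656; Halvorsen 0.2036; Delacroix 0.2473.
Raw shares: Nwosu 332.67; Chaudhri 39.30; Vance 160.67; Halvorsen 197.46; Delacroix 239.89.
After rounding ($10): Nwosu $330; Chaudhri $40; Vance $160; Halvorsen $200; Delacroix $240. Sum = $970.
No rounding difference to absorb.

Nwosu: $330 | Chaudhri: $40 | Vance: $160 | Halvorsen: $200 | Delacroix: $240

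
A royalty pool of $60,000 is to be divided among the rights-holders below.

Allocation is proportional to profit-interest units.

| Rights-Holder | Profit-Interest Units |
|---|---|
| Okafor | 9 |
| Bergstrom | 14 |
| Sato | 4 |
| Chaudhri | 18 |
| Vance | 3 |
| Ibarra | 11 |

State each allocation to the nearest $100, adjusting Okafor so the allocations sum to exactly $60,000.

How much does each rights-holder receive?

Combined profit-interest units = 59.
Unrounded shares: Okafor 9/59 × $60,000 = 9,152.54; Bergstrom 14/59 × $60,000 = 14,237.29; Sato 4/59 × $60,000 = 4,067.80; Chaudhri 18/59 × $60,000 = 18,305.08; Vance 3/59 × $60,000 = 3,050.85; Ibarra 11/59 × $60,000 = 11,186.44.
After rounding ($100): Okafor $9,200; Bergstrom $14,200; Sato $4,100; Chaudhri $18,300; Vance $3,100; Ibarra $11,200. Sum = $60,100.
Difference $60,000 − $60,100 = −$100 applied to Okafor: Okafor becomes $9,100.

Okafor: $9,100 | Bergstrom: $14,200 | Sato: $4,100 | Chaudhri: $18,300 | Vance: $3,100 | Ibarra: $11,200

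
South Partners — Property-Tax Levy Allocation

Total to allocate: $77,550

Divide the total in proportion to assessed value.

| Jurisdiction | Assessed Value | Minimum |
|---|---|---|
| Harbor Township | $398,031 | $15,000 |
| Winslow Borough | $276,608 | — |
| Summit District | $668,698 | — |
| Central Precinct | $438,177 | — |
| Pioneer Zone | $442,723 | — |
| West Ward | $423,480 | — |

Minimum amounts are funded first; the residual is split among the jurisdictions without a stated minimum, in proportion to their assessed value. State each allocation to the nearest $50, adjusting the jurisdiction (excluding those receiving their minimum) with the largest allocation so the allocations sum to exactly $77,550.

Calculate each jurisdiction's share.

Guaranteed amounts: Harbor Township $15,000. Remaining pool $62,550.
Remaining pool split over remaining assessed value 2,249,686: Winslow Borough 7,690.78 → $7,700; Summit District 18,592.40 → $18,600; Central Precinct 12,183.02 → $12,200; Pioneer Zone 12,309.42 → $12,300; West Ward 11,774.39 → $11,750.

Harbor Township: $15,000; Winslow Borough: $7,700; Summit District: $18,600; Central Precinct: $12,200; Pioneer Zone: $12,300; West Ward: $11,750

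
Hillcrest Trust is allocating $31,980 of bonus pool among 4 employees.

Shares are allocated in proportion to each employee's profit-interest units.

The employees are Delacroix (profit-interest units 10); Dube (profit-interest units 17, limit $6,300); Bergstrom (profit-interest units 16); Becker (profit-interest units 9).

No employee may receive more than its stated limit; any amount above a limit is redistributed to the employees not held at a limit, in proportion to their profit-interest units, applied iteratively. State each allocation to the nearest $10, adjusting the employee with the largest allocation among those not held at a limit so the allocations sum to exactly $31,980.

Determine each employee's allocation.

Combined profit-interest units = 52.
Proportional shares (ignoring caps): Delacroix 6,150.00; Dube 10,455.00; Bergstrom 9,840.00; Becker 5,535.00.
Cap binds for Dube ($6,300); residual $25,680 reallocated over remaining profit-interest units 35.
Remaining shares: Delacroix 7,337.14 → $7,340; Bergstrom 11,739.43 → $11,740; Becker 6,603.43 → $6,600.

Delacroix: $7,340; Dube: $6,300; Bergstrom: $11,740; Becker: $6,600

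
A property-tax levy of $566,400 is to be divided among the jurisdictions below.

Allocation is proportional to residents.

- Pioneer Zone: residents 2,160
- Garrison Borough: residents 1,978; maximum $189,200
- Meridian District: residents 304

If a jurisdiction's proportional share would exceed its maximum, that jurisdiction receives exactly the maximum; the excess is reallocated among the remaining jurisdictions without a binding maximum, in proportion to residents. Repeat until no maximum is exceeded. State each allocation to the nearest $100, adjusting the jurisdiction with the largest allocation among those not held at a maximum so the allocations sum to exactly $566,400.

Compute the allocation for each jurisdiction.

Total residents = 4,442.
Proportional shares (ignoring caps): Pioneer Zone 275,421.88; Garrison Borough 252,215.04; Meridian District 38,763.08.
Cap binds for Garrison Borough ($189,200); balance $377,200 reallocated over remaining residents 2,464.
Shares after redistribution: Pioneer Zone 330,662.34 → $330,700; Meridian District 46,537.66 → $46,500.

Pioneer Zone: $330,700; Garrison Borough: $189,200; Meridian District: $46,500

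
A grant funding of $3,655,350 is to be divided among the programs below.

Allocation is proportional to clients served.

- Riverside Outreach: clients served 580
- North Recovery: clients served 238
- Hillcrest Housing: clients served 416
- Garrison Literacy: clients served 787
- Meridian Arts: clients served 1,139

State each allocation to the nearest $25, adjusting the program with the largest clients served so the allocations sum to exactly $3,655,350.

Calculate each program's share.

Clients served total: 580 + 238 + 416 + 787 + 1,139 = 3,160.
Pro-rata amounts: Riverside Outreach 670,918.67; North Recovery 275,308.01; Hillcrest Housing 481,210.63; Garrison Literacy 910,367.23; Meridian Arts 1,317,545.46.
At nearest $25: Riverside Outreach $670,925; North Recovery $275,300; Hillcrest Housing $481,200; Garrison Literacy $910,375; Meridian Arts $1,317,550. Sum = $3,655,350.
Sum already equals the total — no adjustment.

Riverside Outreach: $670,925; North Recovery: $275,300; Hillcrest Housing: $481,200; Garrison Literacy: $910,375; Meridian Arts: $1,317,550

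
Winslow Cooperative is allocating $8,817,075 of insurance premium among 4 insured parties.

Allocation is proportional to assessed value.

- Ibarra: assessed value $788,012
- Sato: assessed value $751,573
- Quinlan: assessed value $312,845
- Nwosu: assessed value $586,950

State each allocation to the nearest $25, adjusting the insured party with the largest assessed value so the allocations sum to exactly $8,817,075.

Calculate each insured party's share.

Assessed value total: 788,012 + 751,573 + 312,845 + 586,950 = 2,439,380.
Raw shares: Ibarra 2,848,248.70; Sato 2,716,540.89; Quinlan 1,130,770.04; Nwosu 2,121,515.37.
At nearest $25: Ibarra $2,848,250; Sato $2,716,550; Quinlan $1,130,775; Nwosu $2,121,525. Sum = $8,817,100.
Difference $8,817,075 − $8,817,100 = −$25 applied to largest assessed value (Ibarra): Ibarra becomes $2,848,225.

Ibarra: $2,848,225 · Sato: $2,716,550 · Quinlan: $1,130,775 · Nwosu: $2,121,525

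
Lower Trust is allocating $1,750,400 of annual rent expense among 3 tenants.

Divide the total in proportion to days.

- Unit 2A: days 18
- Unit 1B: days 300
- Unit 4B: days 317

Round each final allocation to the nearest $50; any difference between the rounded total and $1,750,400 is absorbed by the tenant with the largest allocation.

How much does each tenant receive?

Unit 2A: $49,600; Unit 1B: $826,950; Unit 4B: $873,850

Days total: 635.
Raw shares: Unit 2A 18/635 × $1,750,400 = 49,617.64; Unit 1B 300/635 × $1,750,400 = 826,960.63; Unit 4B 317/635 × $1,750,400 = 873,821.73.
Rounded to nearest $50: Unit 2A $49,600; Unit 1B $826,950; Unit 4B $873,800. Sum = $1,750,350.
Difference $1,750,400 − $1,750,350 = +$50 applied to largest allocation (Unit 4B): Unit 4B becomes $873,850.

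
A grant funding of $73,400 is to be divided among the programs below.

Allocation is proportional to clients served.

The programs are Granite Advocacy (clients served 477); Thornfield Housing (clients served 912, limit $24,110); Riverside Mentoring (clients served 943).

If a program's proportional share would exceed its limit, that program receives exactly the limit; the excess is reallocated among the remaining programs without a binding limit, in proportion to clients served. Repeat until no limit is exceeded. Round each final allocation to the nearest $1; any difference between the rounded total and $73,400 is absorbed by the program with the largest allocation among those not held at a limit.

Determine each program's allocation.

Combined clients served = 2,332.
Proportional shares (ignoring caps): Granite Advocacy 15,013.64; Thornfield Housing 28,705.32; Riverside Mentoring 29,681.05.
Capped: Thornfield Housing ($24,110); residual $49,290 reallocated over remaining clients served 1,420.
Redistributed shares: Granite Advocacy 16,557.27 → $16,557; Riverside Mentoring 32,732.73 → $32,733.

Granite Advocacy: $16,557; Thornfield Housing: $24,110; Riverside Mentoring: $32,733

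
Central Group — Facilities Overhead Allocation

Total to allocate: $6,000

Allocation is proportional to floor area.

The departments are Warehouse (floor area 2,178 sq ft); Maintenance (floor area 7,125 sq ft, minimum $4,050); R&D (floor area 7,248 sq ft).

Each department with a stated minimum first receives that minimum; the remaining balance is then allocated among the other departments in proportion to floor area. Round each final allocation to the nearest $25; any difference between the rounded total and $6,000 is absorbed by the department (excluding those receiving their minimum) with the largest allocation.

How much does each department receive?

Guaranteed amounts: Maintenance $4,050. Balance $1,950.
Balance split over remaining floor area 9,426: Warehouse 450.57 → $450; R&D 1,499.43 → $1,500.

Warehouse: $450; Maintenance: $4,050; R&D: $1,500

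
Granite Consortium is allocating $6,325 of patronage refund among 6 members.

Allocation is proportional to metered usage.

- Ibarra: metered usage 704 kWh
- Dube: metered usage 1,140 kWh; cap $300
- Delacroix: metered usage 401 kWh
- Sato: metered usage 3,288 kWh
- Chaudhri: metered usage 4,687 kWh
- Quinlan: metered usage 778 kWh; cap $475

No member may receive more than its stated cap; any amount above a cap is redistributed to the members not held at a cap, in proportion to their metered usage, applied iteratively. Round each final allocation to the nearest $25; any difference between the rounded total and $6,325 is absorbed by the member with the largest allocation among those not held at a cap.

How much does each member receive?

Ibarra: $425 · Dube: $300 · Delacroix: $250 · Sato: $2,000 · Chaudhri: $2,875 · Quinlan: $475

Combined metered usage = 10,998.
Pro-rata shares before constraints: Ibarra 404.87; Dube 655.62; Delacroix 230.62; Sato 1,890.94; Chaudhri 2,695.52; Quinlan 447.43.
Cap binds for Dube ($300); residual $6,025 reallocated over remaining metered usage 9,858.
Cap binds for Quinlan ($475); residual $5,550 reallocated over remaining metered usage 9,080.
Shares after redistribution: Ibarra 430.31 → $425; Delacroix 245.10 → $250; Sato 2,009.74 → $2,000; Chaudhri 2,864.85 → $2,875.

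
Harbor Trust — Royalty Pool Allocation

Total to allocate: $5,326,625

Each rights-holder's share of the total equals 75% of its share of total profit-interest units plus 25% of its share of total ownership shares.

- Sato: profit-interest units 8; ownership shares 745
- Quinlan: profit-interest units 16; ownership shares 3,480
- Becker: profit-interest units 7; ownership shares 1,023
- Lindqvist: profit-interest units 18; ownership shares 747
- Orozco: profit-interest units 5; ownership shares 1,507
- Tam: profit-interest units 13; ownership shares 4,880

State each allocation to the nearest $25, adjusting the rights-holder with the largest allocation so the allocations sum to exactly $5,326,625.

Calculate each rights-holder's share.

Sato: $557,125; Quinlan: $1,328,300; Becker: $527,400; Lindqvist: $1,153,625; Orozco: $460,200; Tam: $1,299,975

Profit-interest units total 67; ownership shares total 12,382.
Composite weights (75% profit-interest units + 25% ownership shares): Sato 0.1046; Quinlan 0.2494; Becker 0.0990; Lindqvist 0.2166; Orozco 0.0864; Tam 0.2441.
Raw shares: Sato 557,134.27; Quinlan 1,328,288.56; Becker 527,406.14; Lindqvist 1,153,613.36; Orozco 460,206.46; Tam 1,299,976.21.
Rounded to nearest $25: Sato $557,125; Quinlan $1,328,300; Becker $527,400; Lindqvist $1,153,625; Orozco $460,200; Tam $1,299,975. Sum = $5,326,625.
Sum already equals the total — no adjustment.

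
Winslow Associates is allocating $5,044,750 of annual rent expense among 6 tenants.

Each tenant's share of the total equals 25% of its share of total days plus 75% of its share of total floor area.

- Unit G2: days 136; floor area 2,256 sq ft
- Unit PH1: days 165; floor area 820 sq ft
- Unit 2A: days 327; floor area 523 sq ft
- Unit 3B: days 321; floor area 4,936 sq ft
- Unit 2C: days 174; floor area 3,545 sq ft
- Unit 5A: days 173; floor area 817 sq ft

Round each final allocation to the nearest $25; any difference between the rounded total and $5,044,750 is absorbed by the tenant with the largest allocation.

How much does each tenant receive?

Unit G2: $794,175 | Unit PH1: $401,125 | Unit 2A: $471,650 | Unit 3B: $1,760,450 | Unit 2C: $1,209,325 | Unit 5A: $408,025

Totals — days 1,296, floor area 12,897.
Composite weights (25% days + 75% floor area): Unit G2 0.1574; Unit PH1 0.0795; Unit 2A 0.0935; Unit 3B 0.3490; Unit 2C 0.2397; Unit 5A 0.0809.
Pro-rata amounts: Unit G2 794,184.24; Unit PH1 401,129.32; Unit 2A 471,647.57; Unit 3B 1,760,440.15; Unit 2C 1,209,314.40; Unit 5A 408,034.33.
At nearest $25: Unit G2 $794,175; Unit PH1 $401,125; Unit 2A $471,650; Unit 3B $1,760,450; Unit 2C $1,209,325; Unit 5A $408,025. Sum = $5,044,750.
Sum already equals the total — no adjustment.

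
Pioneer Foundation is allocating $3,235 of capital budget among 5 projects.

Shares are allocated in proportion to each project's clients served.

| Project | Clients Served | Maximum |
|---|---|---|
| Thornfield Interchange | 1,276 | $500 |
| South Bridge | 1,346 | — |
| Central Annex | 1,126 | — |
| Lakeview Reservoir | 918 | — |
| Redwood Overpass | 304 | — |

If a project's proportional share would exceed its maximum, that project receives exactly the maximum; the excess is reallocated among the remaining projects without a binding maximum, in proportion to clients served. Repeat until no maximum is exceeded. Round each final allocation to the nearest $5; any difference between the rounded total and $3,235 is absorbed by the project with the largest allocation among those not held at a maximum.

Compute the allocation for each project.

Total clients served = 4,970.
Unconstrained shares: Thornfield Interchange 830.56; South Bridge 876.12; Central Annex 732.92; Lakeview Reservoir 597.53; Redwood Overpass 197.88.
Capped: Thornfield Interchange ($500); residual $2,735 reallocated over remaining clients served 3,694.
Redistributed shares: South Bridge 996.56 → $995; Central Annex 833.68 → $835; Lakeview Reservoir 679.68 → $680; Redwood Overpass 225.08 → $225.

Thornfield Interchange: $500 | South Bridge: $995 | Central Annex: $835 | Lakeview Reservoir: $680 | Redwood Overpass: $225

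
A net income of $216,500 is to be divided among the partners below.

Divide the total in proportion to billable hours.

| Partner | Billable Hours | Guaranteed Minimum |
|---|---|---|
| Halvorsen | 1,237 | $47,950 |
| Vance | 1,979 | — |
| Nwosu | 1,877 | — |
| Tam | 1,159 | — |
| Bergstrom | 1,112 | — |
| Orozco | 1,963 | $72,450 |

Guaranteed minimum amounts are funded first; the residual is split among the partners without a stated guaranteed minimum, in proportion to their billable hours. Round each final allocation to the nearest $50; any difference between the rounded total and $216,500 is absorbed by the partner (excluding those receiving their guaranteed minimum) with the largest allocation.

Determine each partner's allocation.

Guaranteed amounts: Halvorsen $47,950; Orozco $72,450. Balance $96,100.
Balance split over remaining billable hours 6,127: Vance 31,039.97 → $31,050; Nwosu 29,440.13 → $29,450; Tam 18,178.54 → $18,200; Bergstrom 17,441.36 → $17,450.
Rounding difference −$50 applied to Vance → $31,000.

Halvorsen: $47,950; Vance: $31,000; Nwosu: $29,450; Tam: $18,200; Bergstrom: $17,450; Orozco: $72,450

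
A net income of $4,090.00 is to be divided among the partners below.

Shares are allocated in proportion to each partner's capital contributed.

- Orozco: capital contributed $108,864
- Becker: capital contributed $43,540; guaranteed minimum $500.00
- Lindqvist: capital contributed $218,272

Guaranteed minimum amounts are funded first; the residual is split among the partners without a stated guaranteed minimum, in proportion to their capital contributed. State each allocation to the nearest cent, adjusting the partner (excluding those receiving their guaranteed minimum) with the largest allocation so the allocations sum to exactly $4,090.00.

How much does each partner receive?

Orozco: $1,194.68; Becker: $500.00; Lindqvist: $2,395.32

Guaranteed amounts: Becker $500.00. Balance $3,590.00.
Balance split over remaining capital contributed 327,136: Orozco 1,194.6767 → $1,194.68; Lindqvist 2,395.3233 → $2,395.32.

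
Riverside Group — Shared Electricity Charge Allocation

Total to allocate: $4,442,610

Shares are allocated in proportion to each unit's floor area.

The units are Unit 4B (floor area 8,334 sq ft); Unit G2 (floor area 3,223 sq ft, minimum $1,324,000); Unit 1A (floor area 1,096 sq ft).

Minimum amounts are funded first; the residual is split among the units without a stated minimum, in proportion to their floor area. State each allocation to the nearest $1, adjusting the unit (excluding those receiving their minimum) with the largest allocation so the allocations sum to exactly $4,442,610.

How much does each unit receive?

Fund the minimums — Unit G2 $1,324,000. Balance $3,118,610.
Balance split over remaining floor area 9,430: Unit 4B 2,756,150.13 → $2,756,150; Unit 1A 362,459.87 → $362,460.

Unit 4B: $2,756,150 · Unit G2: $1,324,000 · Unit 1A: $362,460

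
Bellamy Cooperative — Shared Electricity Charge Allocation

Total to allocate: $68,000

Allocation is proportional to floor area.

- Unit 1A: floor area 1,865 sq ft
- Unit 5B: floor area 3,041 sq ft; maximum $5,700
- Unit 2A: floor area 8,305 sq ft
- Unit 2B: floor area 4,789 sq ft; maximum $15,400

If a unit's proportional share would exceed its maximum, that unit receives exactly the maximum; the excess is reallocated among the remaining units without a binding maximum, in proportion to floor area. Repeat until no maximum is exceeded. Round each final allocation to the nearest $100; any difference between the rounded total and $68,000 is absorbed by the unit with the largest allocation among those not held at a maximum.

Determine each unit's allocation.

Sum of floor area: 18,000.
Pro-rata shares before constraints: Unit 1A 7,045.56; Unit 5B 11,488.22; Unit 2A 31,374.44; Unit 2B 18,091.78.
Held at cap: Unit 5B ($5,700), Unit 2B ($15,400); remaining pool $46,900 reallocated over remaining floor area 10,170.
Remaining shares: Unit 1A 8,600.64 → $8,600; Unit 2A 38,299.36 → $38,300.

Unit 1A: $8,600; Unit 5B: $5,700; Unit 2A: $38,300; Unit 2B: $15,400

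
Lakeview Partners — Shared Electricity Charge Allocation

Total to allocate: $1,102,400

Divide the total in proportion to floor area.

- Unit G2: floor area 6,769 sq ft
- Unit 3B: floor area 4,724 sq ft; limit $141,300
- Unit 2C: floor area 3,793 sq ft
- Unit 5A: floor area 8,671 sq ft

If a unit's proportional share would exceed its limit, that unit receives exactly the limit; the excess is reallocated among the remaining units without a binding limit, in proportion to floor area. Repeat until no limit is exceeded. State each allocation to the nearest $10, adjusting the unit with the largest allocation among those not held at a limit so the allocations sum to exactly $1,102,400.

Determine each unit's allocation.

Unit G2: $338,260 · Unit 3B: $141,300 · Unit 2C: $189,540 · Unit 5A: $433,300

Combined floor area = 23,957.
Proportional shares (ignoring caps): Unit G2 311,480.80; Unit 3B 217,378.54; Unit 2C 174,537.85; Unit 5A 399,002.81.
Cap binds for Unit 3B ($141,300); balance $961,100 reallocated over remaining floor area 19,233.
Redistributed shares: Unit G2 338,256.43 → $338,260; Unit 2C 189,541.53 → $189,540; Unit 5A 433,302.04 → $433,300.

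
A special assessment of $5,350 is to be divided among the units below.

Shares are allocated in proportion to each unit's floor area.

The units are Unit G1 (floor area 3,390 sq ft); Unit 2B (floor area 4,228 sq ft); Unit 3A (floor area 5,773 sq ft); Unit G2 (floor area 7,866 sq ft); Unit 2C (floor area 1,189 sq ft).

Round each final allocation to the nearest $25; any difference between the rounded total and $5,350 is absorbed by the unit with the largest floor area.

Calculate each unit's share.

Floor area total: 22,446.
Proportional shares: Unit G1 3,390/22,446 × $5,350 = 808.01; Unit 2B 4,228/22,446 × $5,350 = 1,007.74; Unit 3A 5,773/22,446 × $5,350 = 1,375.99; Unit G2 7,866/22,446 × $5,350 = 1,874.86; Unit 2C 1,189/22,446 × $5,350 = 283.40.
After rounding ($25): Unit G1 $800; Unit 2B $1,000; Unit 3A $1,375; Unit G2 $1,875; Unit 2C $275. Sum = $5,325.
Difference $5,350 − $5,325 = +$25 applied to largest floor area (Unit G2): Unit G2 becomes $1,900.

Unit G1: $800 · Unit 2B: $1,000 · Unit 3A: $1,375 · Unit G2: $1,900 · Unit 2C: $275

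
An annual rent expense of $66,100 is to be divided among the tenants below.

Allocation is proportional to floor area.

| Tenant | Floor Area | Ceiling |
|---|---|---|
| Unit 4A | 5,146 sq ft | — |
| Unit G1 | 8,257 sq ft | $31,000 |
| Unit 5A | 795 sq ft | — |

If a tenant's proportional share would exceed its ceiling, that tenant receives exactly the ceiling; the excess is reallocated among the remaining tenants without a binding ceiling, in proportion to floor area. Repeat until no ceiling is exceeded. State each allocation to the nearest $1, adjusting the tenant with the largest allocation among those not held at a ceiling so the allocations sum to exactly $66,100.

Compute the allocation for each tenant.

Unit 4A: $30,403 | Unit G1: $31,000 | Unit 5A: $4,697

Floor area total: 14,198.
Unconstrained shares: Unit 4A 23,957.64; Unit G1 38,441.17; Unit 5A 3,701.19.
Cap binds for Unit G1 ($31,000); balance $35,100 reallocated over remaining floor area 5,941.
Redistributed shares: Unit 4A 30,403.06 → $30,403; Unit 5A 4,696.94 → $4,697.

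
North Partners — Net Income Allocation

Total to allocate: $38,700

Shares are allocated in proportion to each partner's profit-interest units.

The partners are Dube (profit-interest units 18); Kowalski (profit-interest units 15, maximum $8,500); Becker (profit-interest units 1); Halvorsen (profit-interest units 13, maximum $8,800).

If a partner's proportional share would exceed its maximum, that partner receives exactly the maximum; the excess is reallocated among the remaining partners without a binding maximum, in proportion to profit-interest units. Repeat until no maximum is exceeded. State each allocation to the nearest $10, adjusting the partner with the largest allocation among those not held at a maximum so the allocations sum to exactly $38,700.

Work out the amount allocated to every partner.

Dube: $20,270 · Kowalski: $8,500 · Becker: $1,130 · Halvorsen: $8,800

Profit-interest units total: 47.
Pro-rata shares before constraints: Dube 14,821.28; Kowalski 12,351.06; Becker 823.40; Halvorsen 10,704.26.
Capped: Kowalski ($8,500), Halvorsen ($8,800); balance $21,400 reallocated over remaining profit-interest units 19.
Remaining shares: Dube 20,273.68 → $20,270; Becker 1,126.32 → $1,130.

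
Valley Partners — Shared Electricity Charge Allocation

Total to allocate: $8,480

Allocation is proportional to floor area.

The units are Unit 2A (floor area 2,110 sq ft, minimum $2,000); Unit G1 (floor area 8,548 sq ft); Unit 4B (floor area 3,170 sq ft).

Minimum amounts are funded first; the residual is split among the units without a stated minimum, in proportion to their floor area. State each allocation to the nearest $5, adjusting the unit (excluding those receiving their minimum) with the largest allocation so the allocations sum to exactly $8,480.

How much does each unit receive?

Minimums first: Unit 2A $2,000. Balance $6,480.
Balance split over remaining floor area 11,718: Unit G1 4,727.00 → $4,725; Unit 4B 1,753.00 → $1,755.

Unit 2A: $2,000 · Unit G1: $4,725 · Unit 4B: $1,755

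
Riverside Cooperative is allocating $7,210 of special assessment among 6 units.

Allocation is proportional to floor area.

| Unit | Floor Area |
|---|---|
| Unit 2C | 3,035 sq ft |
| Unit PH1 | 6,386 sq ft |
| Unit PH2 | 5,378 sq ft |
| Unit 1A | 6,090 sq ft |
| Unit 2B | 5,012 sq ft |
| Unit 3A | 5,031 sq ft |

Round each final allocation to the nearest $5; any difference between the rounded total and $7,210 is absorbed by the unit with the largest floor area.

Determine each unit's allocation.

Unit 2C: $705 | Unit PH1: $1,485 | Unit PH2: $1,255 | Unit 1A: $1,420 | Unit 2B: $1,170 | Unit 3A: $1,175

Total floor area = 30,932.
Proportional shares: Unit 2C 3,035/30,932 × $7,210 = 707.43; Unit PH1 6,386/30,932 × $7,210 = 1,488.53; Unit PH2 5,378/30,932 × $7,210 = 1,253.57; Unit 1A 6,090/30,932 × $7,210 = 1,419.53; Unit 2B 5,012/30,932 × $7,210 = 1,168.26; Unit 3A 5,031/30,932 × $7,210 = 1,172.69.
After rounding ($5): Unit 2C $705; Unit PH1 $1,490; Unit PH2 $1,255; Unit 1A $1,420; Unit 2B $1,170; Unit 3A $1,175. Sum = $7,215.
Difference $7,210 − $7,215 = −$5 applied to largest floor area (Unit PH1): Unit PH1 becomes $1,485.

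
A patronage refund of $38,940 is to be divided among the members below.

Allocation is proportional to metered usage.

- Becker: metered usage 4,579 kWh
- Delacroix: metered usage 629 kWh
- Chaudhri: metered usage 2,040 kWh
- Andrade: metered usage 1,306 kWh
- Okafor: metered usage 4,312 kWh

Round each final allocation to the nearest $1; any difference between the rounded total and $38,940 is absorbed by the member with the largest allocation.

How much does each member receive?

Combined metered usage = 12,866.
Unrounded shares: Becker 4,579/12,866 × $38,940 = 13,858.72; Delacroix 629/12,866 × $38,940 = 1,903.72; Chaudhri 2,040/12,866 × $38,940 = 6,174.23; Andrade 1,306/12,866 × $38,940 = 3,952.72; Okafor 4,312/12,866 × $38,940 = 13,050.62.
Rounded to nearest $1: Becker $13,859; Delacroix $1,904; Chaudhri $6,174; Andrade $3,953; Okafor $13,051. Sum = $38,941.
Difference $38,940 − $38,941 = −$1 applied to largest allocation (Becker): Becker becomes $13,858.

Becker: $13,858 | Delacroix: $1,904 | Chaudhri: $6,174 | Andrade: $3,953 | Okafor: $13,051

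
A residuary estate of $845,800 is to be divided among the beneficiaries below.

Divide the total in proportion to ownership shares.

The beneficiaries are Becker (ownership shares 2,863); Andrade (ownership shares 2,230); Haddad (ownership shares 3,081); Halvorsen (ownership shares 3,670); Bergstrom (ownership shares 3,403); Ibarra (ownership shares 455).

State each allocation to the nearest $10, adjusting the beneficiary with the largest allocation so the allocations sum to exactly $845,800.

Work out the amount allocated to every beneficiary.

Total ownership shares = 15,702.
Proportional shares: Becker 2,863/15,702 × $845,800 = 154,217.64; Andrade 2,230/15,702 × $845,800 = 120,120.62; Haddad 3,081/15,702 × $845,800 = 165,960.37; Halvorsen 3,670/15,702 × $845,800 = 197,687.30; Bergstrom 3,403/15,702 × $845,800 = 183,305.15; Ibarra 455/15,702 × $845,800 = 24,508.92.
After rounding ($10): Becker $154,220; Andrade $120,120; Haddad $165,960; Halvorsen $197,690; Bergstrom $183,310; Ibarra $24,510. Sum = $845,810.
Difference $845,800 − $845,810 = −$10 applied to largest allocation (Halvorsen): Halvorsen becomes $197,680.

Becker: $154,220 | Andrade: $120,120 | Haddad: $165,960 | Halvorsen: $197,680 | Bergstrom: $183,310 | Ibarra: $24,510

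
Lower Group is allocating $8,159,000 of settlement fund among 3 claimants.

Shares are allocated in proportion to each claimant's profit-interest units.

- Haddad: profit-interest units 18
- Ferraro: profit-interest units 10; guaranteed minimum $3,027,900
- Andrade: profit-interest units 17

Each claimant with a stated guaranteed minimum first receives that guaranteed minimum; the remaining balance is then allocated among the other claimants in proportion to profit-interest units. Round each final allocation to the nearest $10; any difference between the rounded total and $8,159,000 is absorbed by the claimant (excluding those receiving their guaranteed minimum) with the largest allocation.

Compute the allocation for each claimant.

Haddad: $2,638,850; Ferraro: $3,027,900; Andrade: $2,492,250

Minimums first: Ferraro $3,027,900. Balance $5,131,100.
Balance split over remaining profit-interest units 35: Haddad 2,638,851.43 → $2,638,850; Andrade 2,492,248.57 → $2,492,250.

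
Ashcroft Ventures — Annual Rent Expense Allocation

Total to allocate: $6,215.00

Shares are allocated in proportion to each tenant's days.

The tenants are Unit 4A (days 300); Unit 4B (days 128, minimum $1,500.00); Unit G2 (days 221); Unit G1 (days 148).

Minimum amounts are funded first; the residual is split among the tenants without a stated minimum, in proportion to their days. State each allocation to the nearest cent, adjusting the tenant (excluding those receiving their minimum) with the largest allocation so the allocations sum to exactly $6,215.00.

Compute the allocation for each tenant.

Unit 4A: $2,114.35 · Unit 4B: $1,500.00 · Unit G2: $1,557.57 · Unit G1: $1,043.08

Fund the minimums — Unit 4B $1,500.00. Balance $4,715.00.
Balance split over remaining days 669: Unit 4A 2,114.3498 → $2,114.35; Unit G2 1,557.5710 → $1,557.57; Unit G1 1,043.0792 → $1,043.08.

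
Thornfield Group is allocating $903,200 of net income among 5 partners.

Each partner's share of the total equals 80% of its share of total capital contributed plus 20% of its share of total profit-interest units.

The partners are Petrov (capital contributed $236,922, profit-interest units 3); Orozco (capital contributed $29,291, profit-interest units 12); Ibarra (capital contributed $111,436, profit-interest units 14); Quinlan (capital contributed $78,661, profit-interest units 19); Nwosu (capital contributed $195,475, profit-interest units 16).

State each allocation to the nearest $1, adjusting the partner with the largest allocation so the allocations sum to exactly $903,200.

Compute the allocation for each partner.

Capital contributed total 651,785; profit-interest units total 64.
Combined weights (80% capital contributed + 20% profit-interest units): Petrov 0.3002; Orozco 0.0735; Ibarra 0.1805; Quinlan 0.1559; Nwosu 0.2899.
Raw shares: Petrov 271,116.01; Orozco 66,341.60; Ibarra 163,051.44; Quinlan 140,830.02; Nwosu 261,860.93.
At nearest $1: Petrov $271,116; Orozco $66,342; Ibarra $163,051; Quinlan $140,830; Nwosu $261,861. Sum = $903,200.
Sum already equals the total — no adjustment.

Petrov: $271,116 · Orozco: $66,342 · Ibarra: $163,051 · Quinlan: $140,830 · Nwosu: $261,861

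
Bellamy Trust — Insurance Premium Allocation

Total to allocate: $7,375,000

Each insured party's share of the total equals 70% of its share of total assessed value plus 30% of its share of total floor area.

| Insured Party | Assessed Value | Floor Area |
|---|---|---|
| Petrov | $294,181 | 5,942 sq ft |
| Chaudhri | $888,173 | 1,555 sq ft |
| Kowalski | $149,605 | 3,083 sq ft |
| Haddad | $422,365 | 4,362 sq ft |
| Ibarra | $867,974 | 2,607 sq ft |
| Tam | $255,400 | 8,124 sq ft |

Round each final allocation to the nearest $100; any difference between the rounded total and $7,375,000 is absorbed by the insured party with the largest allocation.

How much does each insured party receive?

Assessed value total 2,877,698; floor area total 25,673.
Composite weights (70% assessed value + 30% floor area): Petrov 0.1410; Chaudhri 0.2342; Kowalski 0.0724; Haddad 0.1537; Ibarra 0.2416; Tam 0.1571.
Raw shares: Petrov 1,039,833.25; Chaudhri 1,727,364.47; Kowalski 534,079.72; Haddad 1,133,626.88; Ibarra 1,781,789.49; Tam 1,158,306.19.
Rounded to nearest $100: Petrov $1,039,800; Chaudhri $1,727,400; Kowalski $534,100; Haddad $1,133,600; Ibarra $1,781,800; Tam $1,158,300. Sum = $7,375,000.
No rounding difference to absorb.

Petrov: $1,039,800 · Chaudhri: $1,727,400 · Kowalski: $534,100 · Haddad: $1,133,600 · Ibarra: $1,781,800 · Tam: $1,158,300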